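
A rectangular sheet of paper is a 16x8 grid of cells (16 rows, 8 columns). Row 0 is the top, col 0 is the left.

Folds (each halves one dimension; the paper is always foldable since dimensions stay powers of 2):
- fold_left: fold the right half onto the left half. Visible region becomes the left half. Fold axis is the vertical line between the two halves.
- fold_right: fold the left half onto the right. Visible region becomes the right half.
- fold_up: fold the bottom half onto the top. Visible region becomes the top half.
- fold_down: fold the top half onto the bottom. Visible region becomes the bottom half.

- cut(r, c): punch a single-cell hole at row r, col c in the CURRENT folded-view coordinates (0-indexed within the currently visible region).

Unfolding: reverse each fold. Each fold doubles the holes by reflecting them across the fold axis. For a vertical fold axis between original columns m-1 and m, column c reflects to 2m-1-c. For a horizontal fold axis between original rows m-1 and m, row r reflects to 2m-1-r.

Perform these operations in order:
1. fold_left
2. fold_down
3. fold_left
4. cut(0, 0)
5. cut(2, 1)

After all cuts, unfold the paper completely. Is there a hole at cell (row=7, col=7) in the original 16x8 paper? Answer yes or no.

Answer: yes

Derivation:
Op 1 fold_left: fold axis v@4; visible region now rows[0,16) x cols[0,4) = 16x4
Op 2 fold_down: fold axis h@8; visible region now rows[8,16) x cols[0,4) = 8x4
Op 3 fold_left: fold axis v@2; visible region now rows[8,16) x cols[0,2) = 8x2
Op 4 cut(0, 0): punch at orig (8,0); cuts so far [(8, 0)]; region rows[8,16) x cols[0,2) = 8x2
Op 5 cut(2, 1): punch at orig (10,1); cuts so far [(8, 0), (10, 1)]; region rows[8,16) x cols[0,2) = 8x2
Unfold 1 (reflect across v@2): 4 holes -> [(8, 0), (8, 3), (10, 1), (10, 2)]
Unfold 2 (reflect across h@8): 8 holes -> [(5, 1), (5, 2), (7, 0), (7, 3), (8, 0), (8, 3), (10, 1), (10, 2)]
Unfold 3 (reflect across v@4): 16 holes -> [(5, 1), (5, 2), (5, 5), (5, 6), (7, 0), (7, 3), (7, 4), (7, 7), (8, 0), (8, 3), (8, 4), (8, 7), (10, 1), (10, 2), (10, 5), (10, 6)]
Holes: [(5, 1), (5, 2), (5, 5), (5, 6), (7, 0), (7, 3), (7, 4), (7, 7), (8, 0), (8, 3), (8, 4), (8, 7), (10, 1), (10, 2), (10, 5), (10, 6)]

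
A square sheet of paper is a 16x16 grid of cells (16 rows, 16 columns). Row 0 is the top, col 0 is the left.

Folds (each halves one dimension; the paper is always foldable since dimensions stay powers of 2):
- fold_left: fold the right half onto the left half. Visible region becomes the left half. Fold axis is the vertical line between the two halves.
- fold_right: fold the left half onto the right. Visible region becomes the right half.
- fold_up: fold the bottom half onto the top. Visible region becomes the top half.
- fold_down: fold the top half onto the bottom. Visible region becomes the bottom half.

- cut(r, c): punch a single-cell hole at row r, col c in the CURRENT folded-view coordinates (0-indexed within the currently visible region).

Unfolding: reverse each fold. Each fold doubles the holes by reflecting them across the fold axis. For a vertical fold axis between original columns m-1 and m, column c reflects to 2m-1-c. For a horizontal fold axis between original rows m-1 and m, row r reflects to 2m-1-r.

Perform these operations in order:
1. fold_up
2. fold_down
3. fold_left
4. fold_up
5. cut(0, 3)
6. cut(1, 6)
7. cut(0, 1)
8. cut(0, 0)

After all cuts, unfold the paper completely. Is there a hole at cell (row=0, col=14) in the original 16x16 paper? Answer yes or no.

Op 1 fold_up: fold axis h@8; visible region now rows[0,8) x cols[0,16) = 8x16
Op 2 fold_down: fold axis h@4; visible region now rows[4,8) x cols[0,16) = 4x16
Op 3 fold_left: fold axis v@8; visible region now rows[4,8) x cols[0,8) = 4x8
Op 4 fold_up: fold axis h@6; visible region now rows[4,6) x cols[0,8) = 2x8
Op 5 cut(0, 3): punch at orig (4,3); cuts so far [(4, 3)]; region rows[4,6) x cols[0,8) = 2x8
Op 6 cut(1, 6): punch at orig (5,6); cuts so far [(4, 3), (5, 6)]; region rows[4,6) x cols[0,8) = 2x8
Op 7 cut(0, 1): punch at orig (4,1); cuts so far [(4, 1), (4, 3), (5, 6)]; region rows[4,6) x cols[0,8) = 2x8
Op 8 cut(0, 0): punch at orig (4,0); cuts so far [(4, 0), (4, 1), (4, 3), (5, 6)]; region rows[4,6) x cols[0,8) = 2x8
Unfold 1 (reflect across h@6): 8 holes -> [(4, 0), (4, 1), (4, 3), (5, 6), (6, 6), (7, 0), (7, 1), (7, 3)]
Unfold 2 (reflect across v@8): 16 holes -> [(4, 0), (4, 1), (4, 3), (4, 12), (4, 14), (4, 15), (5, 6), (5, 9), (6, 6), (6, 9), (7, 0), (7, 1), (7, 3), (7, 12), (7, 14), (7, 15)]
Unfold 3 (reflect across h@4): 32 holes -> [(0, 0), (0, 1), (0, 3), (0, 12), (0, 14), (0, 15), (1, 6), (1, 9), (2, 6), (2, 9), (3, 0), (3, 1), (3, 3), (3, 12), (3, 14), (3, 15), (4, 0), (4, 1), (4, 3), (4, 12), (4, 14), (4, 15), (5, 6), (5, 9), (6, 6), (6, 9), (7, 0), (7, 1), (7, 3), (7, 12), (7, 14), (7, 15)]
Unfold 4 (reflect across h@8): 64 holes -> [(0, 0), (0, 1), (0, 3), (0, 12), (0, 14), (0, 15), (1, 6), (1, 9), (2, 6), (2, 9), (3, 0), (3, 1), (3, 3), (3, 12), (3, 14), (3, 15), (4, 0), (4, 1), (4, 3), (4, 12), (4, 14), (4, 15), (5, 6), (5, 9), (6, 6), (6, 9), (7, 0), (7, 1), (7, 3), (7, 12), (7, 14), (7, 15), (8, 0), (8, 1), (8, 3), (8, 12), (8, 14), (8, 15), (9, 6), (9, 9), (10, 6), (10, 9), (11, 0), (11, 1), (11, 3), (11, 12), (11, 14), (11, 15), (12, 0), (12, 1), (12, 3), (12, 12), (12, 14), (12, 15), (13, 6), (13, 9), (14, 6), (14, 9), (15, 0), (15, 1), (15, 3), (15, 12), (15, 14), (15, 15)]
Holes: [(0, 0), (0, 1), (0, 3), (0, 12), (0, 14), (0, 15), (1, 6), (1, 9), (2, 6), (2, 9), (3, 0), (3, 1), (3, 3), (3, 12), (3, 14), (3, 15), (4, 0), (4, 1), (4, 3), (4, 12), (4, 14), (4, 15), (5, 6), (5, 9), (6, 6), (6, 9), (7, 0), (7, 1), (7, 3), (7, 12), (7, 14), (7, 15), (8, 0), (8, 1), (8, 3), (8, 12), (8, 14), (8, 15), (9, 6), (9, 9), (10, 6), (10, 9), (11, 0), (11, 1), (11, 3), (11, 12), (11, 14), (11, 15), (12, 0), (12, 1), (12, 3), (12, 12), (12, 14), (12, 15), (13, 6), (13, 9), (14, 6), (14, 9), (15, 0), (15, 1), (15, 3), (15, 12), (15, 14), (15, 15)]

Answer: yes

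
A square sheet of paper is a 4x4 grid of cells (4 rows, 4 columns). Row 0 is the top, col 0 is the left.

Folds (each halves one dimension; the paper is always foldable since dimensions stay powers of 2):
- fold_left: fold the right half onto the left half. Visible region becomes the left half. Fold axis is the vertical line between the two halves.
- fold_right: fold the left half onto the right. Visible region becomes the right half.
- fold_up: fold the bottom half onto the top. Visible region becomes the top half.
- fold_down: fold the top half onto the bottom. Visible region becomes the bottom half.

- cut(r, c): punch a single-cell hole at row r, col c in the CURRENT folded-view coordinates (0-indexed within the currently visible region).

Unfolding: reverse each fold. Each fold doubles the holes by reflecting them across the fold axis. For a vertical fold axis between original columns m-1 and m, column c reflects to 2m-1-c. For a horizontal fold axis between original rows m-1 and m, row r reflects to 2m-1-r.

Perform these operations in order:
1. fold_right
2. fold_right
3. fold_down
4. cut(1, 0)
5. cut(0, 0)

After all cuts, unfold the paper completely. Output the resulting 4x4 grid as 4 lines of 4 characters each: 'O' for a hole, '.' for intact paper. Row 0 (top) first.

Op 1 fold_right: fold axis v@2; visible region now rows[0,4) x cols[2,4) = 4x2
Op 2 fold_right: fold axis v@3; visible region now rows[0,4) x cols[3,4) = 4x1
Op 3 fold_down: fold axis h@2; visible region now rows[2,4) x cols[3,4) = 2x1
Op 4 cut(1, 0): punch at orig (3,3); cuts so far [(3, 3)]; region rows[2,4) x cols[3,4) = 2x1
Op 5 cut(0, 0): punch at orig (2,3); cuts so far [(2, 3), (3, 3)]; region rows[2,4) x cols[3,4) = 2x1
Unfold 1 (reflect across h@2): 4 holes -> [(0, 3), (1, 3), (2, 3), (3, 3)]
Unfold 2 (reflect across v@3): 8 holes -> [(0, 2), (0, 3), (1, 2), (1, 3), (2, 2), (2, 3), (3, 2), (3, 3)]
Unfold 3 (reflect across v@2): 16 holes -> [(0, 0), (0, 1), (0, 2), (0, 3), (1, 0), (1, 1), (1, 2), (1, 3), (2, 0), (2, 1), (2, 2), (2, 3), (3, 0), (3, 1), (3, 2), (3, 3)]

Answer: OOOO
OOOO
OOOO
OOOO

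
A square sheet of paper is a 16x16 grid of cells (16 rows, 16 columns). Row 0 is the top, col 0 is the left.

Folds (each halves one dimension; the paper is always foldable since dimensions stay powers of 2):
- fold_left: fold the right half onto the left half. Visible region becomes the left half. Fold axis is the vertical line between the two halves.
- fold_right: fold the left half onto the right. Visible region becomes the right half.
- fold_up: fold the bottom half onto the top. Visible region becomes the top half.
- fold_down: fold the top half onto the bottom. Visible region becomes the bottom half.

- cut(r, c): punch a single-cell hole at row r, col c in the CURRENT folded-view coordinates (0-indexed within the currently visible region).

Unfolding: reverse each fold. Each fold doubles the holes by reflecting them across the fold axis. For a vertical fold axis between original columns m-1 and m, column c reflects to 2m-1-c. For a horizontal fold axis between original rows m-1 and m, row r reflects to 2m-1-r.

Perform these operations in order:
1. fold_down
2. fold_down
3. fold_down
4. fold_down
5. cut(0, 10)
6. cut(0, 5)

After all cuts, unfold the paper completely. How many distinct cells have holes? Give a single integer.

Op 1 fold_down: fold axis h@8; visible region now rows[8,16) x cols[0,16) = 8x16
Op 2 fold_down: fold axis h@12; visible region now rows[12,16) x cols[0,16) = 4x16
Op 3 fold_down: fold axis h@14; visible region now rows[14,16) x cols[0,16) = 2x16
Op 4 fold_down: fold axis h@15; visible region now rows[15,16) x cols[0,16) = 1x16
Op 5 cut(0, 10): punch at orig (15,10); cuts so far [(15, 10)]; region rows[15,16) x cols[0,16) = 1x16
Op 6 cut(0, 5): punch at orig (15,5); cuts so far [(15, 5), (15, 10)]; region rows[15,16) x cols[0,16) = 1x16
Unfold 1 (reflect across h@15): 4 holes -> [(14, 5), (14, 10), (15, 5), (15, 10)]
Unfold 2 (reflect across h@14): 8 holes -> [(12, 5), (12, 10), (13, 5), (13, 10), (14, 5), (14, 10), (15, 5), (15, 10)]
Unfold 3 (reflect across h@12): 16 holes -> [(8, 5), (8, 10), (9, 5), (9, 10), (10, 5), (10, 10), (11, 5), (11, 10), (12, 5), (12, 10), (13, 5), (13, 10), (14, 5), (14, 10), (15, 5), (15, 10)]
Unfold 4 (reflect across h@8): 32 holes -> [(0, 5), (0, 10), (1, 5), (1, 10), (2, 5), (2, 10), (3, 5), (3, 10), (4, 5), (4, 10), (5, 5), (5, 10), (6, 5), (6, 10), (7, 5), (7, 10), (8, 5), (8, 10), (9, 5), (9, 10), (10, 5), (10, 10), (11, 5), (11, 10), (12, 5), (12, 10), (13, 5), (13, 10), (14, 5), (14, 10), (15, 5), (15, 10)]

Answer: 32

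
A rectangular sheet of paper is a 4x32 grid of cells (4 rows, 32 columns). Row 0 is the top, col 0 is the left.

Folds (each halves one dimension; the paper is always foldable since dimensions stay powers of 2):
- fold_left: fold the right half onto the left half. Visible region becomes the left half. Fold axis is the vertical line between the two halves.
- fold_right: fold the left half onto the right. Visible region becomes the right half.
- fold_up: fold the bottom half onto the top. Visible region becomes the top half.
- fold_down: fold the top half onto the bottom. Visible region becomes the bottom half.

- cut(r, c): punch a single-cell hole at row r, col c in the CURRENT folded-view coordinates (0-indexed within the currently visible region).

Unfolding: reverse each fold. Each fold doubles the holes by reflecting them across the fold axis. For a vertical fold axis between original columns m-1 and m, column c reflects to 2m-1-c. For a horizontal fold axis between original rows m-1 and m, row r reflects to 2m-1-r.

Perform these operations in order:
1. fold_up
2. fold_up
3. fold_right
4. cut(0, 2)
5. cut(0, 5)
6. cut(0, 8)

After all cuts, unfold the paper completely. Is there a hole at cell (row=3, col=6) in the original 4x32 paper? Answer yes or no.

Op 1 fold_up: fold axis h@2; visible region now rows[0,2) x cols[0,32) = 2x32
Op 2 fold_up: fold axis h@1; visible region now rows[0,1) x cols[0,32) = 1x32
Op 3 fold_right: fold axis v@16; visible region now rows[0,1) x cols[16,32) = 1x16
Op 4 cut(0, 2): punch at orig (0,18); cuts so far [(0, 18)]; region rows[0,1) x cols[16,32) = 1x16
Op 5 cut(0, 5): punch at orig (0,21); cuts so far [(0, 18), (0, 21)]; region rows[0,1) x cols[16,32) = 1x16
Op 6 cut(0, 8): punch at orig (0,24); cuts so far [(0, 18), (0, 21), (0, 24)]; region rows[0,1) x cols[16,32) = 1x16
Unfold 1 (reflect across v@16): 6 holes -> [(0, 7), (0, 10), (0, 13), (0, 18), (0, 21), (0, 24)]
Unfold 2 (reflect across h@1): 12 holes -> [(0, 7), (0, 10), (0, 13), (0, 18), (0, 21), (0, 24), (1, 7), (1, 10), (1, 13), (1, 18), (1, 21), (1, 24)]
Unfold 3 (reflect across h@2): 24 holes -> [(0, 7), (0, 10), (0, 13), (0, 18), (0, 21), (0, 24), (1, 7), (1, 10), (1, 13), (1, 18), (1, 21), (1, 24), (2, 7), (2, 10), (2, 13), (2, 18), (2, 21), (2, 24), (3, 7), (3, 10), (3, 13), (3, 18), (3, 21), (3, 24)]
Holes: [(0, 7), (0, 10), (0, 13), (0, 18), (0, 21), (0, 24), (1, 7), (1, 10), (1, 13), (1, 18), (1, 21), (1, 24), (2, 7), (2, 10), (2, 13), (2, 18), (2, 21), (2, 24), (3, 7), (3, 10), (3, 13), (3, 18), (3, 21), (3, 24)]

Answer: no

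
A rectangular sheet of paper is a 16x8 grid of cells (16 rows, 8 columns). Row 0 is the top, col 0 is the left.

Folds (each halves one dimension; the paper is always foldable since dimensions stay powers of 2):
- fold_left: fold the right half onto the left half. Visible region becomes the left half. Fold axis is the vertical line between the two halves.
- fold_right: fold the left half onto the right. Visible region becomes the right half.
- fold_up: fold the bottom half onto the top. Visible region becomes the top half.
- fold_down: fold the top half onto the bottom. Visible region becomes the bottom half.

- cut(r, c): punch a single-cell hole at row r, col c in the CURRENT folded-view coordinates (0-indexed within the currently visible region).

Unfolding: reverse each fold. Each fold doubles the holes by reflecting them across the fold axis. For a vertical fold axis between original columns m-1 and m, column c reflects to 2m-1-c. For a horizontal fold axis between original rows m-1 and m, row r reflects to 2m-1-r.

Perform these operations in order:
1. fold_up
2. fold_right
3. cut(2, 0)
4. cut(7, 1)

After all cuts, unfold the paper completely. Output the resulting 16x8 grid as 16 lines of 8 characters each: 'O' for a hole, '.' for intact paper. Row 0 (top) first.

Answer: ........
........
...OO...
........
........
........
........
..O..O..
..O..O..
........
........
........
........
...OO...
........
........

Derivation:
Op 1 fold_up: fold axis h@8; visible region now rows[0,8) x cols[0,8) = 8x8
Op 2 fold_right: fold axis v@4; visible region now rows[0,8) x cols[4,8) = 8x4
Op 3 cut(2, 0): punch at orig (2,4); cuts so far [(2, 4)]; region rows[0,8) x cols[4,8) = 8x4
Op 4 cut(7, 1): punch at orig (7,5); cuts so far [(2, 4), (7, 5)]; region rows[0,8) x cols[4,8) = 8x4
Unfold 1 (reflect across v@4): 4 holes -> [(2, 3), (2, 4), (7, 2), (7, 5)]
Unfold 2 (reflect across h@8): 8 holes -> [(2, 3), (2, 4), (7, 2), (7, 5), (8, 2), (8, 5), (13, 3), (13, 4)]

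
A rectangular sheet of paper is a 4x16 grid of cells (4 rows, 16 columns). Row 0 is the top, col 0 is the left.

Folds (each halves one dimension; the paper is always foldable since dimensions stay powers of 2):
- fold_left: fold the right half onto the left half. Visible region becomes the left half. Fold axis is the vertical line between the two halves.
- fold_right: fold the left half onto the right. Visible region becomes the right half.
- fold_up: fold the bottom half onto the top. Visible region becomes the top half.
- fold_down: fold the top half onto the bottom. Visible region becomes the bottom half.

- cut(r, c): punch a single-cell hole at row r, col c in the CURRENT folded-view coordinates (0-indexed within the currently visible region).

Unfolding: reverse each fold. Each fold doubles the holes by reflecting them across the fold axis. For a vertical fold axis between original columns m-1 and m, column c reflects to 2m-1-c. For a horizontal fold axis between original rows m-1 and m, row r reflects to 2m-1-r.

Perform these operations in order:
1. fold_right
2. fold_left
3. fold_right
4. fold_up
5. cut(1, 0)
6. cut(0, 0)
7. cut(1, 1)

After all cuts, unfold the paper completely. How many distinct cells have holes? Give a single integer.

Answer: 48

Derivation:
Op 1 fold_right: fold axis v@8; visible region now rows[0,4) x cols[8,16) = 4x8
Op 2 fold_left: fold axis v@12; visible region now rows[0,4) x cols[8,12) = 4x4
Op 3 fold_right: fold axis v@10; visible region now rows[0,4) x cols[10,12) = 4x2
Op 4 fold_up: fold axis h@2; visible region now rows[0,2) x cols[10,12) = 2x2
Op 5 cut(1, 0): punch at orig (1,10); cuts so far [(1, 10)]; region rows[0,2) x cols[10,12) = 2x2
Op 6 cut(0, 0): punch at orig (0,10); cuts so far [(0, 10), (1, 10)]; region rows[0,2) x cols[10,12) = 2x2
Op 7 cut(1, 1): punch at orig (1,11); cuts so far [(0, 10), (1, 10), (1, 11)]; region rows[0,2) x cols[10,12) = 2x2
Unfold 1 (reflect across h@2): 6 holes -> [(0, 10), (1, 10), (1, 11), (2, 10), (2, 11), (3, 10)]
Unfold 2 (reflect across v@10): 12 holes -> [(0, 9), (0, 10), (1, 8), (1, 9), (1, 10), (1, 11), (2, 8), (2, 9), (2, 10), (2, 11), (3, 9), (3, 10)]
Unfold 3 (reflect across v@12): 24 holes -> [(0, 9), (0, 10), (0, 13), (0, 14), (1, 8), (1, 9), (1, 10), (1, 11), (1, 12), (1, 13), (1, 14), (1, 15), (2, 8), (2, 9), (2, 10), (2, 11), (2, 12), (2, 13), (2, 14), (2, 15), (3, 9), (3, 10), (3, 13), (3, 14)]
Unfold 4 (reflect across v@8): 48 holes -> [(0, 1), (0, 2), (0, 5), (0, 6), (0, 9), (0, 10), (0, 13), (0, 14), (1, 0), (1, 1), (1, 2), (1, 3), (1, 4), (1, 5), (1, 6), (1, 7), (1, 8), (1, 9), (1, 10), (1, 11), (1, 12), (1, 13), (1, 14), (1, 15), (2, 0), (2, 1), (2, 2), (2, 3), (2, 4), (2, 5), (2, 6), (2, 7), (2, 8), (2, 9), (2, 10), (2, 11), (2, 12), (2, 13), (2, 14), (2, 15), (3, 1), (3, 2), (3, 5), (3, 6), (3, 9), (3, 10), (3, 13), (3, 14)]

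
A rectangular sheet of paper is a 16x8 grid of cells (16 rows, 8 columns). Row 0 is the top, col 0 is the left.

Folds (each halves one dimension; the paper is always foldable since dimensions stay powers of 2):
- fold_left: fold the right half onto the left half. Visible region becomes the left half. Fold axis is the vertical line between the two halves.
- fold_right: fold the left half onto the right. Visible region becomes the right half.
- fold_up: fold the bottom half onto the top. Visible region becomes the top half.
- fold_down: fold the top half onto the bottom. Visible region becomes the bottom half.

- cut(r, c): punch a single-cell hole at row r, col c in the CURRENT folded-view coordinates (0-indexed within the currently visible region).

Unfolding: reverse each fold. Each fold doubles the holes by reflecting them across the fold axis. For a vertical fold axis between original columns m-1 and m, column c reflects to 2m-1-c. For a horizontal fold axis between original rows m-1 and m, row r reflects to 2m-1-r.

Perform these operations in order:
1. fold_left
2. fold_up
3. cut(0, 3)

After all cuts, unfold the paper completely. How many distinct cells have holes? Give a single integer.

Op 1 fold_left: fold axis v@4; visible region now rows[0,16) x cols[0,4) = 16x4
Op 2 fold_up: fold axis h@8; visible region now rows[0,8) x cols[0,4) = 8x4
Op 3 cut(0, 3): punch at orig (0,3); cuts so far [(0, 3)]; region rows[0,8) x cols[0,4) = 8x4
Unfold 1 (reflect across h@8): 2 holes -> [(0, 3), (15, 3)]
Unfold 2 (reflect across v@4): 4 holes -> [(0, 3), (0, 4), (15, 3), (15, 4)]

Answer: 4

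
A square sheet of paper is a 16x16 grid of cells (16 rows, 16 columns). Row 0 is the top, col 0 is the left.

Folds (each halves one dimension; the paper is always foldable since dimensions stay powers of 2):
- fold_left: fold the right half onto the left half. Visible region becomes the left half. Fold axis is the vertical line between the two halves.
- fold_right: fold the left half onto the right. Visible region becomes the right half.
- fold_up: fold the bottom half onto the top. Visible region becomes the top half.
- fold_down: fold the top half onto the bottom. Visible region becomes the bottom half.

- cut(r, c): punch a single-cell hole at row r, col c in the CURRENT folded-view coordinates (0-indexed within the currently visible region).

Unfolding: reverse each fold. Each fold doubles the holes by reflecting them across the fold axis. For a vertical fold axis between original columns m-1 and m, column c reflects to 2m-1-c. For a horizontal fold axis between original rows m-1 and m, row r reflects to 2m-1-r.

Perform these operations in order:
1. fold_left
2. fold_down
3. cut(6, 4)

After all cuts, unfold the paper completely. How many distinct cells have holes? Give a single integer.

Answer: 4

Derivation:
Op 1 fold_left: fold axis v@8; visible region now rows[0,16) x cols[0,8) = 16x8
Op 2 fold_down: fold axis h@8; visible region now rows[8,16) x cols[0,8) = 8x8
Op 3 cut(6, 4): punch at orig (14,4); cuts so far [(14, 4)]; region rows[8,16) x cols[0,8) = 8x8
Unfold 1 (reflect across h@8): 2 holes -> [(1, 4), (14, 4)]
Unfold 2 (reflect across v@8): 4 holes -> [(1, 4), (1, 11), (14, 4), (14, 11)]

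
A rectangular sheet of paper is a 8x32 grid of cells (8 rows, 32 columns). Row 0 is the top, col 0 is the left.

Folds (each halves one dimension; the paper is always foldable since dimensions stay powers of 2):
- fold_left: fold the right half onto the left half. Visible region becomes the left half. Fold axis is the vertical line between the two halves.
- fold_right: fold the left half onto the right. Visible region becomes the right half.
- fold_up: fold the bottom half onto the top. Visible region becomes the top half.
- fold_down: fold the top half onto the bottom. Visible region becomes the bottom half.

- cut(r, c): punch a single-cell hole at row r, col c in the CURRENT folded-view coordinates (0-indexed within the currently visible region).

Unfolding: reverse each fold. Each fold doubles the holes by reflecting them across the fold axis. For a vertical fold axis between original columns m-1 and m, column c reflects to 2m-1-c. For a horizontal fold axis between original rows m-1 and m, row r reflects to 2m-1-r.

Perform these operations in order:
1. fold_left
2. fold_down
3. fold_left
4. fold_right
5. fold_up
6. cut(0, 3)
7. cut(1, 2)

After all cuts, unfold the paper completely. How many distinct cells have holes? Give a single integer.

Op 1 fold_left: fold axis v@16; visible region now rows[0,8) x cols[0,16) = 8x16
Op 2 fold_down: fold axis h@4; visible region now rows[4,8) x cols[0,16) = 4x16
Op 3 fold_left: fold axis v@8; visible region now rows[4,8) x cols[0,8) = 4x8
Op 4 fold_right: fold axis v@4; visible region now rows[4,8) x cols[4,8) = 4x4
Op 5 fold_up: fold axis h@6; visible region now rows[4,6) x cols[4,8) = 2x4
Op 6 cut(0, 3): punch at orig (4,7); cuts so far [(4, 7)]; region rows[4,6) x cols[4,8) = 2x4
Op 7 cut(1, 2): punch at orig (5,6); cuts so far [(4, 7), (5, 6)]; region rows[4,6) x cols[4,8) = 2x4
Unfold 1 (reflect across h@6): 4 holes -> [(4, 7), (5, 6), (6, 6), (7, 7)]
Unfold 2 (reflect across v@4): 8 holes -> [(4, 0), (4, 7), (5, 1), (5, 6), (6, 1), (6, 6), (7, 0), (7, 7)]
Unfold 3 (reflect across v@8): 16 holes -> [(4, 0), (4, 7), (4, 8), (4, 15), (5, 1), (5, 6), (5, 9), (5, 14), (6, 1), (6, 6), (6, 9), (6, 14), (7, 0), (7, 7), (7, 8), (7, 15)]
Unfold 4 (reflect across h@4): 32 holes -> [(0, 0), (0, 7), (0, 8), (0, 15), (1, 1), (1, 6), (1, 9), (1, 14), (2, 1), (2, 6), (2, 9), (2, 14), (3, 0), (3, 7), (3, 8), (3, 15), (4, 0), (4, 7), (4, 8), (4, 15), (5, 1), (5, 6), (5, 9), (5, 14), (6, 1), (6, 6), (6, 9), (6, 14), (7, 0), (7, 7), (7, 8), (7, 15)]
Unfold 5 (reflect across v@16): 64 holes -> [(0, 0), (0, 7), (0, 8), (0, 15), (0, 16), (0, 23), (0, 24), (0, 31), (1, 1), (1, 6), (1, 9), (1, 14), (1, 17), (1, 22), (1, 25), (1, 30), (2, 1), (2, 6), (2, 9), (2, 14), (2, 17), (2, 22), (2, 25), (2, 30), (3, 0), (3, 7), (3, 8), (3, 15), (3, 16), (3, 23), (3, 24), (3, 31), (4, 0), (4, 7), (4, 8), (4, 15), (4, 16), (4, 23), (4, 24), (4, 31), (5, 1), (5, 6), (5, 9), (5, 14), (5, 17), (5, 22), (5, 25), (5, 30), (6, 1), (6, 6), (6, 9), (6, 14), (6, 17), (6, 22), (6, 25), (6, 30), (7, 0), (7, 7), (7, 8), (7, 15), (7, 16), (7, 23), (7, 24), (7, 31)]

Answer: 64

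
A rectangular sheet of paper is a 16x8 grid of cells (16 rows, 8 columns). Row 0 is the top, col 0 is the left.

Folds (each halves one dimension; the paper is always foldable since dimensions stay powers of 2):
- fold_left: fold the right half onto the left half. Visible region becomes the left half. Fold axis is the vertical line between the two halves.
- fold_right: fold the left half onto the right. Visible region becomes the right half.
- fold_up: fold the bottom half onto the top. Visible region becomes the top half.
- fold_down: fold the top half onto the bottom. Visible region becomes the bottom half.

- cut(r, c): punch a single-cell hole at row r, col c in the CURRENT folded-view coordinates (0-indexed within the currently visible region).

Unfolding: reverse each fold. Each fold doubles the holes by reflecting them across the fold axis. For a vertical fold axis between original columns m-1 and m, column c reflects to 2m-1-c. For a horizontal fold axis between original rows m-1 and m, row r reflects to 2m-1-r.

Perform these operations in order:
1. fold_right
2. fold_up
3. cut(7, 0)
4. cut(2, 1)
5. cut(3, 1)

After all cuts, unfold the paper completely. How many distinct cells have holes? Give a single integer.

Answer: 12

Derivation:
Op 1 fold_right: fold axis v@4; visible region now rows[0,16) x cols[4,8) = 16x4
Op 2 fold_up: fold axis h@8; visible region now rows[0,8) x cols[4,8) = 8x4
Op 3 cut(7, 0): punch at orig (7,4); cuts so far [(7, 4)]; region rows[0,8) x cols[4,8) = 8x4
Op 4 cut(2, 1): punch at orig (2,5); cuts so far [(2, 5), (7, 4)]; region rows[0,8) x cols[4,8) = 8x4
Op 5 cut(3, 1): punch at orig (3,5); cuts so far [(2, 5), (3, 5), (7, 4)]; region rows[0,8) x cols[4,8) = 8x4
Unfold 1 (reflect across h@8): 6 holes -> [(2, 5), (3, 5), (7, 4), (8, 4), (12, 5), (13, 5)]
Unfold 2 (reflect across v@4): 12 holes -> [(2, 2), (2, 5), (3, 2), (3, 5), (7, 3), (7, 4), (8, 3), (8, 4), (12, 2), (12, 5), (13, 2), (13, 5)]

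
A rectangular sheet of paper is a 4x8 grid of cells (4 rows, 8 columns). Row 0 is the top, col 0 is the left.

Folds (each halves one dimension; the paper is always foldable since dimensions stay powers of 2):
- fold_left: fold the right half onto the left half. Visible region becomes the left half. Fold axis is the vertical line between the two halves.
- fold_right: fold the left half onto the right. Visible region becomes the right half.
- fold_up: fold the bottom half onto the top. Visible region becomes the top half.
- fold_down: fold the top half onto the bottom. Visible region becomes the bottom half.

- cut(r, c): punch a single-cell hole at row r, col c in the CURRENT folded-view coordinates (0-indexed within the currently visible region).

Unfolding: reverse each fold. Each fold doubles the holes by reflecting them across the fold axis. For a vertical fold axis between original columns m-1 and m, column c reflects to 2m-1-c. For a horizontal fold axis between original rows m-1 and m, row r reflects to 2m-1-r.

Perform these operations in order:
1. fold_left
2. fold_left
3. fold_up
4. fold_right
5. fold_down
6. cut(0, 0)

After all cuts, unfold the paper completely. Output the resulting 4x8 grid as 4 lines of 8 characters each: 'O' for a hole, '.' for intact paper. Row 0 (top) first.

Answer: OOOOOOOO
OOOOOOOO
OOOOOOOO
OOOOOOOO

Derivation:
Op 1 fold_left: fold axis v@4; visible region now rows[0,4) x cols[0,4) = 4x4
Op 2 fold_left: fold axis v@2; visible region now rows[0,4) x cols[0,2) = 4x2
Op 3 fold_up: fold axis h@2; visible region now rows[0,2) x cols[0,2) = 2x2
Op 4 fold_right: fold axis v@1; visible region now rows[0,2) x cols[1,2) = 2x1
Op 5 fold_down: fold axis h@1; visible region now rows[1,2) x cols[1,2) = 1x1
Op 6 cut(0, 0): punch at orig (1,1); cuts so far [(1, 1)]; region rows[1,2) x cols[1,2) = 1x1
Unfold 1 (reflect across h@1): 2 holes -> [(0, 1), (1, 1)]
Unfold 2 (reflect across v@1): 4 holes -> [(0, 0), (0, 1), (1, 0), (1, 1)]
Unfold 3 (reflect across h@2): 8 holes -> [(0, 0), (0, 1), (1, 0), (1, 1), (2, 0), (2, 1), (3, 0), (3, 1)]
Unfold 4 (reflect across v@2): 16 holes -> [(0, 0), (0, 1), (0, 2), (0, 3), (1, 0), (1, 1), (1, 2), (1, 3), (2, 0), (2, 1), (2, 2), (2, 3), (3, 0), (3, 1), (3, 2), (3, 3)]
Unfold 5 (reflect across v@4): 32 holes -> [(0, 0), (0, 1), (0, 2), (0, 3), (0, 4), (0, 5), (0, 6), (0, 7), (1, 0), (1, 1), (1, 2), (1, 3), (1, 4), (1, 5), (1, 6), (1, 7), (2, 0), (2, 1), (2, 2), (2, 3), (2, 4), (2, 5), (2, 6), (2, 7), (3, 0), (3, 1), (3, 2), (3, 3), (3, 4), (3, 5), (3, 6), (3, 7)]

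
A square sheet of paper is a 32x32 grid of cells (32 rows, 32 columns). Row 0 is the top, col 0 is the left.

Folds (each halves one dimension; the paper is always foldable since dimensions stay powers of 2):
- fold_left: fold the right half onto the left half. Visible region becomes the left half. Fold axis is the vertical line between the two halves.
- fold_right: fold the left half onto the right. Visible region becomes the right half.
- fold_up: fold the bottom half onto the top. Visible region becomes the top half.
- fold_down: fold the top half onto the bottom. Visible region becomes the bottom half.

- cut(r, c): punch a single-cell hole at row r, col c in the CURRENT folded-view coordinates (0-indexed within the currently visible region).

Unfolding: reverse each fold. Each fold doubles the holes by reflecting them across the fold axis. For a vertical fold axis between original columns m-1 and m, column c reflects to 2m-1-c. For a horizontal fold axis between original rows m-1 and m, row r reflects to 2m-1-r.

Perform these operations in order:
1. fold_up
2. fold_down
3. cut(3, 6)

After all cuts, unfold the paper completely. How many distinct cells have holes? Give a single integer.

Answer: 4

Derivation:
Op 1 fold_up: fold axis h@16; visible region now rows[0,16) x cols[0,32) = 16x32
Op 2 fold_down: fold axis h@8; visible region now rows[8,16) x cols[0,32) = 8x32
Op 3 cut(3, 6): punch at orig (11,6); cuts so far [(11, 6)]; region rows[8,16) x cols[0,32) = 8x32
Unfold 1 (reflect across h@8): 2 holes -> [(4, 6), (11, 6)]
Unfold 2 (reflect across h@16): 4 holes -> [(4, 6), (11, 6), (20, 6), (27, 6)]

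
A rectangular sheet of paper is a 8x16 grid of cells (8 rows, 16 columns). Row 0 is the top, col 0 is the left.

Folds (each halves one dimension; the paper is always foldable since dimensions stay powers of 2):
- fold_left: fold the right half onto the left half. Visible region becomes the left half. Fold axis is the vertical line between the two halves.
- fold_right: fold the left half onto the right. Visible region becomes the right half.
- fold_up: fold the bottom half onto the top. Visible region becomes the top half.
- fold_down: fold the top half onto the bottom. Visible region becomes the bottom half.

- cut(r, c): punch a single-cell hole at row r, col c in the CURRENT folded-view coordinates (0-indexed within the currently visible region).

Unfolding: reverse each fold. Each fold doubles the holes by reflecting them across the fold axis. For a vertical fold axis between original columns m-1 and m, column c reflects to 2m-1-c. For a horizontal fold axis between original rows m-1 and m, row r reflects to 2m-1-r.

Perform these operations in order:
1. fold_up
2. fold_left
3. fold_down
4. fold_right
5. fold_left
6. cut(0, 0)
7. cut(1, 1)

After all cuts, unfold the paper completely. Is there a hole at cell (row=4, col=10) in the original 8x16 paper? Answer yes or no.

Answer: yes

Derivation:
Op 1 fold_up: fold axis h@4; visible region now rows[0,4) x cols[0,16) = 4x16
Op 2 fold_left: fold axis v@8; visible region now rows[0,4) x cols[0,8) = 4x8
Op 3 fold_down: fold axis h@2; visible region now rows[2,4) x cols[0,8) = 2x8
Op 4 fold_right: fold axis v@4; visible region now rows[2,4) x cols[4,8) = 2x4
Op 5 fold_left: fold axis v@6; visible region now rows[2,4) x cols[4,6) = 2x2
Op 6 cut(0, 0): punch at orig (2,4); cuts so far [(2, 4)]; region rows[2,4) x cols[4,6) = 2x2
Op 7 cut(1, 1): punch at orig (3,5); cuts so far [(2, 4), (3, 5)]; region rows[2,4) x cols[4,6) = 2x2
Unfold 1 (reflect across v@6): 4 holes -> [(2, 4), (2, 7), (3, 5), (3, 6)]
Unfold 2 (reflect across v@4): 8 holes -> [(2, 0), (2, 3), (2, 4), (2, 7), (3, 1), (3, 2), (3, 5), (3, 6)]
Unfold 3 (reflect across h@2): 16 holes -> [(0, 1), (0, 2), (0, 5), (0, 6), (1, 0), (1, 3), (1, 4), (1, 7), (2, 0), (2, 3), (2, 4), (2, 7), (3, 1), (3, 2), (3, 5), (3, 6)]
Unfold 4 (reflect across v@8): 32 holes -> [(0, 1), (0, 2), (0, 5), (0, 6), (0, 9), (0, 10), (0, 13), (0, 14), (1, 0), (1, 3), (1, 4), (1, 7), (1, 8), (1, 11), (1, 12), (1, 15), (2, 0), (2, 3), (2, 4), (2, 7), (2, 8), (2, 11), (2, 12), (2, 15), (3, 1), (3, 2), (3, 5), (3, 6), (3, 9), (3, 10), (3, 13), (3, 14)]
Unfold 5 (reflect across h@4): 64 holes -> [(0, 1), (0, 2), (0, 5), (0, 6), (0, 9), (0, 10), (0, 13), (0, 14), (1, 0), (1, 3), (1, 4), (1, 7), (1, 8), (1, 11), (1, 12), (1, 15), (2, 0), (2, 3), (2, 4), (2, 7), (2, 8), (2, 11), (2, 12), (2, 15), (3, 1), (3, 2), (3, 5), (3, 6), (3, 9), (3, 10), (3, 13), (3, 14), (4, 1), (4, 2), (4, 5), (4, 6), (4, 9), (4, 10), (4, 13), (4, 14), (5, 0), (5, 3), (5, 4), (5, 7), (5, 8), (5, 11), (5, 12), (5, 15), (6, 0), (6, 3), (6, 4), (6, 7), (6, 8), (6, 11), (6, 12), (6, 15), (7, 1), (7, 2), (7, 5), (7, 6), (7, 9), (7, 10), (7, 13), (7, 14)]
Holes: [(0, 1), (0, 2), (0, 5), (0, 6), (0, 9), (0, 10), (0, 13), (0, 14), (1, 0), (1, 3), (1, 4), (1, 7), (1, 8), (1, 11), (1, 12), (1, 15), (2, 0), (2, 3), (2, 4), (2, 7), (2, 8), (2, 11), (2, 12), (2, 15), (3, 1), (3, 2), (3, 5), (3, 6), (3, 9), (3, 10), (3, 13), (3, 14), (4, 1), (4, 2), (4, 5), (4, 6), (4, 9), (4, 10), (4, 13), (4, 14), (5, 0), (5, 3), (5, 4), (5, 7), (5, 8), (5, 11), (5, 12), (5, 15), (6, 0), (6, 3), (6, 4), (6, 7), (6, 8), (6, 11), (6, 12), (6, 15), (7, 1), (7, 2), (7, 5), (7, 6), (7, 9), (7, 10), (7, 13), (7, 14)]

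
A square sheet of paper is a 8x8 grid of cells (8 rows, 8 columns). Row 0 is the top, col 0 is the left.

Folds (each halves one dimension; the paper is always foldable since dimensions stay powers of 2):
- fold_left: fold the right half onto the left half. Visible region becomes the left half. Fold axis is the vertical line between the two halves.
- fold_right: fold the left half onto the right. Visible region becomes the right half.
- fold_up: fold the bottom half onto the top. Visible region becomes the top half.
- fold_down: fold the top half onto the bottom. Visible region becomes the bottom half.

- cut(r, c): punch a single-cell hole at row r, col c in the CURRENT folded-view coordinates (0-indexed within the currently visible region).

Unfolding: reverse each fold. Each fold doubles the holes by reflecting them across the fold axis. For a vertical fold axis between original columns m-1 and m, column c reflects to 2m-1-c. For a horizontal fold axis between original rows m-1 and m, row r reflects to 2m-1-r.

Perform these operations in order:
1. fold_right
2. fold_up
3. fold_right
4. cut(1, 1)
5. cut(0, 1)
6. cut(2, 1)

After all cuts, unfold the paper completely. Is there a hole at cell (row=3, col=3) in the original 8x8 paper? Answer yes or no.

Op 1 fold_right: fold axis v@4; visible region now rows[0,8) x cols[4,8) = 8x4
Op 2 fold_up: fold axis h@4; visible region now rows[0,4) x cols[4,8) = 4x4
Op 3 fold_right: fold axis v@6; visible region now rows[0,4) x cols[6,8) = 4x2
Op 4 cut(1, 1): punch at orig (1,7); cuts so far [(1, 7)]; region rows[0,4) x cols[6,8) = 4x2
Op 5 cut(0, 1): punch at orig (0,7); cuts so far [(0, 7), (1, 7)]; region rows[0,4) x cols[6,8) = 4x2
Op 6 cut(2, 1): punch at orig (2,7); cuts so far [(0, 7), (1, 7), (2, 7)]; region rows[0,4) x cols[6,8) = 4x2
Unfold 1 (reflect across v@6): 6 holes -> [(0, 4), (0, 7), (1, 4), (1, 7), (2, 4), (2, 7)]
Unfold 2 (reflect across h@4): 12 holes -> [(0, 4), (0, 7), (1, 4), (1, 7), (2, 4), (2, 7), (5, 4), (5, 7), (6, 4), (6, 7), (7, 4), (7, 7)]
Unfold 3 (reflect across v@4): 24 holes -> [(0, 0), (0, 3), (0, 4), (0, 7), (1, 0), (1, 3), (1, 4), (1, 7), (2, 0), (2, 3), (2, 4), (2, 7), (5, 0), (5, 3), (5, 4), (5, 7), (6, 0), (6, 3), (6, 4), (6, 7), (7, 0), (7, 3), (7, 4), (7, 7)]
Holes: [(0, 0), (0, 3), (0, 4), (0, 7), (1, 0), (1, 3), (1, 4), (1, 7), (2, 0), (2, 3), (2, 4), (2, 7), (5, 0), (5, 3), (5, 4), (5, 7), (6, 0), (6, 3), (6, 4), (6, 7), (7, 0), (7, 3), (7, 4), (7, 7)]

Answer: no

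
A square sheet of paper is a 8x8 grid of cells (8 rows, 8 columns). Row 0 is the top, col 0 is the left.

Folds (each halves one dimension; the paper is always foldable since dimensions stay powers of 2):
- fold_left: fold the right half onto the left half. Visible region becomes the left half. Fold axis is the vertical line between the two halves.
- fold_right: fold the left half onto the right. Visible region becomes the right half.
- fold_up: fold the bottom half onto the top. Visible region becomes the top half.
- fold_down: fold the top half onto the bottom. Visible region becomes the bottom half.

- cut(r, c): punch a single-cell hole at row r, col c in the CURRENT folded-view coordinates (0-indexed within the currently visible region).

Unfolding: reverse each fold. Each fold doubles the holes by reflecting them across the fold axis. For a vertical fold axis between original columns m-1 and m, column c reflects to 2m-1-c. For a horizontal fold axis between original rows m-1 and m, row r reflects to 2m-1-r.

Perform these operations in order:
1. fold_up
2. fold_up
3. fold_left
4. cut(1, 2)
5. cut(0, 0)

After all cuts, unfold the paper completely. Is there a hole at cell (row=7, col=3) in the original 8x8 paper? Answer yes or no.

Op 1 fold_up: fold axis h@4; visible region now rows[0,4) x cols[0,8) = 4x8
Op 2 fold_up: fold axis h@2; visible region now rows[0,2) x cols[0,8) = 2x8
Op 3 fold_left: fold axis v@4; visible region now rows[0,2) x cols[0,4) = 2x4
Op 4 cut(1, 2): punch at orig (1,2); cuts so far [(1, 2)]; region rows[0,2) x cols[0,4) = 2x4
Op 5 cut(0, 0): punch at orig (0,0); cuts so far [(0, 0), (1, 2)]; region rows[0,2) x cols[0,4) = 2x4
Unfold 1 (reflect across v@4): 4 holes -> [(0, 0), (0, 7), (1, 2), (1, 5)]
Unfold 2 (reflect across h@2): 8 holes -> [(0, 0), (0, 7), (1, 2), (1, 5), (2, 2), (2, 5), (3, 0), (3, 7)]
Unfold 3 (reflect across h@4): 16 holes -> [(0, 0), (0, 7), (1, 2), (1, 5), (2, 2), (2, 5), (3, 0), (3, 7), (4, 0), (4, 7), (5, 2), (5, 5), (6, 2), (6, 5), (7, 0), (7, 7)]
Holes: [(0, 0), (0, 7), (1, 2), (1, 5), (2, 2), (2, 5), (3, 0), (3, 7), (4, 0), (4, 7), (5, 2), (5, 5), (6, 2), (6, 5), (7, 0), (7, 7)]

Answer: no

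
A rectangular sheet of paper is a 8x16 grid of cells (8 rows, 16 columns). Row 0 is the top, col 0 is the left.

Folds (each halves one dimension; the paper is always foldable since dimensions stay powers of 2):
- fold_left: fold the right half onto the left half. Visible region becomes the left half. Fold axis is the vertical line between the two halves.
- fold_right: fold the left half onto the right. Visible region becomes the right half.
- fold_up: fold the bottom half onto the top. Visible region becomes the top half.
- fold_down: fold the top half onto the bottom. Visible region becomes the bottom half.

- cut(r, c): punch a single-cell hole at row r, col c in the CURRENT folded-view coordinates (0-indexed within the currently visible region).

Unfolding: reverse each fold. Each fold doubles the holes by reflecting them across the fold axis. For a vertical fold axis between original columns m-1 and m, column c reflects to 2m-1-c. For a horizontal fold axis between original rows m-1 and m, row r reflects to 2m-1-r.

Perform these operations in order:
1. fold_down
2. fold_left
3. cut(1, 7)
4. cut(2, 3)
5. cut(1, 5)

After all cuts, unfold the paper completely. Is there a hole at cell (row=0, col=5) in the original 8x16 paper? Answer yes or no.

Answer: no

Derivation:
Op 1 fold_down: fold axis h@4; visible region now rows[4,8) x cols[0,16) = 4x16
Op 2 fold_left: fold axis v@8; visible region now rows[4,8) x cols[0,8) = 4x8
Op 3 cut(1, 7): punch at orig (5,7); cuts so far [(5, 7)]; region rows[4,8) x cols[0,8) = 4x8
Op 4 cut(2, 3): punch at orig (6,3); cuts so far [(5, 7), (6, 3)]; region rows[4,8) x cols[0,8) = 4x8
Op 5 cut(1, 5): punch at orig (5,5); cuts so far [(5, 5), (5, 7), (6, 3)]; region rows[4,8) x cols[0,8) = 4x8
Unfold 1 (reflect across v@8): 6 holes -> [(5, 5), (5, 7), (5, 8), (5, 10), (6, 3), (6, 12)]
Unfold 2 (reflect across h@4): 12 holes -> [(1, 3), (1, 12), (2, 5), (2, 7), (2, 8), (2, 10), (5, 5), (5, 7), (5, 8), (5, 10), (6, 3), (6, 12)]
Holes: [(1, 3), (1, 12), (2, 5), (2, 7), (2, 8), (2, 10), (5, 5), (5, 7), (5, 8), (5, 10), (6, 3), (6, 12)]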